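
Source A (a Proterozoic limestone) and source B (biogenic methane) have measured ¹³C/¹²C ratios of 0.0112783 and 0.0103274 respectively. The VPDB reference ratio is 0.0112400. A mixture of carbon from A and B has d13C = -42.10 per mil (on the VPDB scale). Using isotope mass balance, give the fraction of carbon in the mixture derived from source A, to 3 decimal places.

0.462

δ_A = (0.0112783/0.0112400 − 1)×1000 = (1.003407 − 1)×1000 = 3.407 per mil
δ_B = (0.0103274/0.0112400 − 1)×1000 = (0.918808 − 1)×1000 = -81.192 per mil
f_A = (δ_mix − δ_B)/(δ_A − δ_B) = (-42.10 − (-81.192))/(3.407 − (-81.192))
f_A = 39.092 / 84.600 = 0.4621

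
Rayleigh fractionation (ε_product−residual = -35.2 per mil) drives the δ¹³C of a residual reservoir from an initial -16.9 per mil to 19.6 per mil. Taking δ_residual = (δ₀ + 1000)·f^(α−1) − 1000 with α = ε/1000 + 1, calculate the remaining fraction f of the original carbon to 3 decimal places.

0.355

α − 1 = ε/1000 = -0.0352
(δ_res + 1000)/(δ₀ + 1000) = (19.6 + 1000)/(-16.9 + 1000) = 1019.6/983.1 = 1.037127
f = 1.037127^(1/-0.0352) = exp(ln(1.037127)/-0.0352) = exp(0.03645/-0.0352)
f = exp(-1.0356) = 0.3550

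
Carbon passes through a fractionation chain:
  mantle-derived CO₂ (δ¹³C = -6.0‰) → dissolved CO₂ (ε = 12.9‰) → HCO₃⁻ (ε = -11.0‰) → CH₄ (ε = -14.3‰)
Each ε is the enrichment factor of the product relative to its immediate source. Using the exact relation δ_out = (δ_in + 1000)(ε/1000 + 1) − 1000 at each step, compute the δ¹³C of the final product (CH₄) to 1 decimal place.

step 1: δ = (-6.00 + 1000)·(12.9/1000 + 1) − 1000 = 6.82‰
step 2: δ = (6.82 + 1000)·(-11.0/1000 + 1) − 1000 = -4.25‰
step 3: δ = (-4.25 + 1000)·(-14.3/1000 + 1) − 1000 = -18.49‰

-18.5‰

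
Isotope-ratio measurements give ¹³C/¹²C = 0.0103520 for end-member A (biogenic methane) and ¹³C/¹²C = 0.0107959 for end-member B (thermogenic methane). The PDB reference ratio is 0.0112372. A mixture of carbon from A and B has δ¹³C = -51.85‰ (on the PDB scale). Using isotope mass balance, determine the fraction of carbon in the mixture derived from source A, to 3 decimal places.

0.318

δ_A = (0.0103520/0.0112372 − 1)×1000 = (0.921226 − 1)×1000 = -78.774‰
δ_B = (0.0107959/0.0112372 − 1)×1000 = (0.960729 − 1)×1000 = -39.271‰
f_A = (δ_mix − δ_B)/(δ_A − δ_B) = (-51.85 − (-39.271))/(-78.774 − (-39.271))
f_A = -12.579 / -39.503 = 0.3184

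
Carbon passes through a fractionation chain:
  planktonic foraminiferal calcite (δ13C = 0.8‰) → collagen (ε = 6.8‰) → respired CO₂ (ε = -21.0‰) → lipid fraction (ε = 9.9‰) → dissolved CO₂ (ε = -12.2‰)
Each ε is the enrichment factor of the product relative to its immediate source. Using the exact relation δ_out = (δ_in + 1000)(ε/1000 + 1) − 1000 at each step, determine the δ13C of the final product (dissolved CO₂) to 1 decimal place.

-15.9‰

step 1: δ = (0.80 + 1000)·(6.8/1000 + 1) − 1000 = 7.61‰
step 2: δ = (7.61 + 1000)·(-21.0/1000 + 1) − 1000 = -13.55‰
step 3: δ = (-13.55 + 1000)·(9.9/1000 + 1) − 1000 = -3.79‰
step 4: δ = (-3.79 + 1000)·(-12.2/1000 + 1) − 1000 = -15.94‰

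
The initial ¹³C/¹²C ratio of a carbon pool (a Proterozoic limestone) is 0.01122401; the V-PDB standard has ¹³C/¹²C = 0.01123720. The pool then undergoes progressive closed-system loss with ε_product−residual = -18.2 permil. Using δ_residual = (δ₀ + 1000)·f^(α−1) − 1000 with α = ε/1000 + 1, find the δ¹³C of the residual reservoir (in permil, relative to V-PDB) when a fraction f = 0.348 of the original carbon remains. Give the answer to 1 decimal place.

δ₀ = (0.01122401/0.01123720 − 1)×1000 = (0.998826 − 1)×1000 = -1.174 permil
α − 1 = ε/1000 = -0.0182
f^(α−1) = 0.348^(-0.0182) = 1.019397
δ_res = (-1.174 + 1000) × 1.019397 − 1000 = 1018.200 − 1000 = 18.20 permil

18.2 permil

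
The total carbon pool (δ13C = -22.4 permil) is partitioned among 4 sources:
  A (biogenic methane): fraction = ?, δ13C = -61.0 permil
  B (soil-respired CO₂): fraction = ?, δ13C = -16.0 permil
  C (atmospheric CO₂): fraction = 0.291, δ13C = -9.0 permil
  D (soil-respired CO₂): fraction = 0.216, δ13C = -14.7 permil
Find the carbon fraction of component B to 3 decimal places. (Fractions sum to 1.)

Let f_B and f_A be the unknown fractions; fractions sum to 1 so f_B + f_A = 0.493.
Mass balance: Σ fᵢ·δᵢ = δ_bulk ⇒ f_B·(-16.0) + f_A·(-61.0) = -22.4 − (-5.794) = -16.606
Substitute f_A = 0.493 − f_B:
f_B·(-16.0 − -61.0) = -16.606 − 0.493×(-61.0) = 13.467
f_B = 13.467 / 45.0 = 0.2993

0.299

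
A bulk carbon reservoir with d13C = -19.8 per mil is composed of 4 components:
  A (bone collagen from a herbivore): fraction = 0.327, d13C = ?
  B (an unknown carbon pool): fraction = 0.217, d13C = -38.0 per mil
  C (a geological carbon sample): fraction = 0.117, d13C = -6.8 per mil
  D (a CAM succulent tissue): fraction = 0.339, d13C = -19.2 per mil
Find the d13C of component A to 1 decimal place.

Isotope mass balance: δ_bulk = Σ fᵢ·δᵢ.
-19.8 = 0.327×δ_A + 0.217×(-38.0) + 0.117×(-6.8) + 0.339×(-19.2)
0.327·δ_A = -19.8 − (-15.550) = -4.250
δ_A = -4.250 / 0.327 = -13.00 per mil

-13.0 per mil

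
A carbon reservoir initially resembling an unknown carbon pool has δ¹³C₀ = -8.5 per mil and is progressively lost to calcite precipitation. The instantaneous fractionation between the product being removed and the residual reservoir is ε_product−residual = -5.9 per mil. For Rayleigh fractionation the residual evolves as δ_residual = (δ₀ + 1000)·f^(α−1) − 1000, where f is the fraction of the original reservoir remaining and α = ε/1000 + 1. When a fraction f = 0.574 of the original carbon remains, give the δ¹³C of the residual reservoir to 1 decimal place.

Rayleigh residual: δ_res = (δ₀ + 1000)·f^(α−1) − 1000
α = ε/1000 + 1 = 0.99410, so α − 1 = -0.00590
f^(α−1) = 0.574^(-0.00590) = 1.003281
δ_res = (-8.5 + 1000) × 1.003281 − 1000 = 994.753 − 1000 = -5.25 per mil

-5.2 per mil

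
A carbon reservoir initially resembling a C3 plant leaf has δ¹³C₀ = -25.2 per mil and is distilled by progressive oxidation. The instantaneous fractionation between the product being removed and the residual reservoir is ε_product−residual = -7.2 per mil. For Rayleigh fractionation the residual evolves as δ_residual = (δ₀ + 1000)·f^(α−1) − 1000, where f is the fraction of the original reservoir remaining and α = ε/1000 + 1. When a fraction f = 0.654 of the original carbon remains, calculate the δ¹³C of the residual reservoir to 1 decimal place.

Rayleigh residual: δ_res = (δ₀ + 1000)·f^(α−1) − 1000
α = ε/1000 + 1 = 0.99280, so α − 1 = -0.00720
f^(α−1) = 0.654^(-0.00720) = 1.003062
δ_res = (-25.2 + 1000) × 1.003062 − 1000 = 977.785 − 1000 = -22.22 per mil

-22.2 per mil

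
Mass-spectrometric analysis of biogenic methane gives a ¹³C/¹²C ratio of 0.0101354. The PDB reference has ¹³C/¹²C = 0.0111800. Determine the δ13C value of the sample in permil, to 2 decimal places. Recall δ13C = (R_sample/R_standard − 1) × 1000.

δ13C = (R_sample / R_standard − 1) × 1000
R_sample / R_standard = 0.0101354 / 0.0111800 = 0.906565
δ13C = (0.906565 − 1) × 1000 = -93.435 permil

-93.43 permil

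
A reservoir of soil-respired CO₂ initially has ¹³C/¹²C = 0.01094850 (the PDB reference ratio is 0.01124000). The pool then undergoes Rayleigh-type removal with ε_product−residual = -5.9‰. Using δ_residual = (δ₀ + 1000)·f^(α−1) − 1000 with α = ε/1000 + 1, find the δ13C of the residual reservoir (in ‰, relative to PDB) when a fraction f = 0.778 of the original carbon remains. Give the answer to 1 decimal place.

-24.5‰

δ₀ = (0.01094850/0.01124000 − 1)×1000 = (0.974066 − 1)×1000 = -25.934‰
α − 1 = ε/1000 = -0.0059
f^(α−1) = 0.778^(-0.0059) = 1.001482
δ_res = (-25.934 + 1000) × 1.001482 − 1000 = 975.510 − 1000 = -24.49‰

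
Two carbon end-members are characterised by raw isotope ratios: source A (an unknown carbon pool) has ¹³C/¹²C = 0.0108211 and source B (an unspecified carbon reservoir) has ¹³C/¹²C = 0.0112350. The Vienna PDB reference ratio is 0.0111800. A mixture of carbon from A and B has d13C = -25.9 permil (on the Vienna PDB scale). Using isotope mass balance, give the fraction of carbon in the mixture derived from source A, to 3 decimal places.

0.832

δ_A = (0.0108211/0.0111800 − 1)×1000 = (0.967898 − 1)×1000 = -32.102 permil
δ_B = (0.0112350/0.0111800 − 1)×1000 = (1.004919 − 1)×1000 = 4.919 permil
f_A = (δ_mix − δ_B)/(δ_A − δ_B) = (-25.9 − (4.919))/(-32.102 − (4.919))
f_A = -30.819 / -37.021 = 0.8325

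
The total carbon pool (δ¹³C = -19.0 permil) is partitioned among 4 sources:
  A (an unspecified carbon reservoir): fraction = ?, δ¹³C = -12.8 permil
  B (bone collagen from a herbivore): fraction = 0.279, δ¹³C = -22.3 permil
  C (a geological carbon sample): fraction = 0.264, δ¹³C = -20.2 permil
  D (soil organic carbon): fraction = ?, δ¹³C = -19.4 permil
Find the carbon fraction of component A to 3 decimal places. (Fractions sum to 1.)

Let f_A and f_D be the unknown fractions; fractions sum to 1 so f_A + f_D = 0.457.
Mass balance: Σ fᵢ·δᵢ = δ_bulk ⇒ f_A·(-12.8) + f_D·(-19.4) = -19.0 − (-11.555) = -7.445
Substitute f_D = 0.457 − f_A:
f_A·(-12.8 − -19.4) = -7.445 − 0.457×(-19.4) = 1.420
f_A = 1.420 / 6.6 = 0.2152

0.215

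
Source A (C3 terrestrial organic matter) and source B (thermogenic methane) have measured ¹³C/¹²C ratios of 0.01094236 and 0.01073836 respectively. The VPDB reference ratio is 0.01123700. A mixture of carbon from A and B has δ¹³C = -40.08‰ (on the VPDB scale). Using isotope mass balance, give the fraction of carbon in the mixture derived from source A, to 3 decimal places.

0.237

δ_A = (0.01094236/0.01123700 − 1)×1000 = (0.973779 − 1)×1000 = -26.221‰
δ_B = (0.01073836/0.01123700 − 1)×1000 = (0.955625 − 1)×1000 = -44.375‰
f_A = (δ_mix − δ_B)/(δ_A − δ_B) = (-40.08 − (-44.375))/(-26.221 − (-44.375))
f_A = 4.295 / 18.154 = 0.2366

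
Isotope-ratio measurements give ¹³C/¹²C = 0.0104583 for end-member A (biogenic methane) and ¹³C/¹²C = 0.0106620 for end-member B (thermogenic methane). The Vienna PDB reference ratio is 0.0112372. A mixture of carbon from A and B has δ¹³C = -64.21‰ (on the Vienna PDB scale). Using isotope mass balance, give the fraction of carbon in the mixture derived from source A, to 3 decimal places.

δ_A = (0.0104583/0.0112372 − 1)×1000 = (0.930686 − 1)×1000 = -69.314‰
δ_B = (0.0106620/0.0112372 − 1)×1000 = (0.948813 − 1)×1000 = -51.187‰
f_A = (δ_mix − δ_B)/(δ_A − δ_B) = (-64.21 − (-51.187))/(-69.314 − (-51.187))
f_A = -13.023 / -18.127 = 0.7184

0.718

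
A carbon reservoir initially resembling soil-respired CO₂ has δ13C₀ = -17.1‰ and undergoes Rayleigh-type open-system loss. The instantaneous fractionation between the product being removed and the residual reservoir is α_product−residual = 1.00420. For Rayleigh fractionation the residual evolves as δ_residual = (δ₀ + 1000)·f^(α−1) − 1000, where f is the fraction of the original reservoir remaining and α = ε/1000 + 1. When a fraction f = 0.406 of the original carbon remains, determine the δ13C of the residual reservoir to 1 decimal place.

-20.8‰

Rayleigh residual: δ_res = (δ₀ + 1000)·f^(α−1) − 1000
α − 1 = 0.00420
f^(α−1) = 0.406^(0.00420) = 0.996221
δ_res = (-17.1 + 1000) × 0.996221 − 1000 = 979.186 − 1000 = -20.81‰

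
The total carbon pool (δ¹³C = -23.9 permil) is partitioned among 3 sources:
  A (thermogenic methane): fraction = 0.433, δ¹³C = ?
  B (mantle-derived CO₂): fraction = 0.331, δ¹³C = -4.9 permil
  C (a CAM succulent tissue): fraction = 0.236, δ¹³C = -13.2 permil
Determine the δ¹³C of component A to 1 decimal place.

Isotope mass balance: δ_bulk = Σ fᵢ·δᵢ.
-23.9 = 0.433×δ_A + 0.331×(-4.9) + 0.236×(-13.2)
0.433·δ_A = -23.9 − (-4.737) = -19.163
δ_A = -19.163 / 0.433 = -44.26 permil

-44.3 permil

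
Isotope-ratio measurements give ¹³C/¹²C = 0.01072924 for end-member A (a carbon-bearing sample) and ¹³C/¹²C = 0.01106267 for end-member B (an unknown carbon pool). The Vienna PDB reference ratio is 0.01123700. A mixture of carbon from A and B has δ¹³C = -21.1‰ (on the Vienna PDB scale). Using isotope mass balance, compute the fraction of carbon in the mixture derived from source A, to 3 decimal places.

δ_A = (0.01072924/0.01123700 − 1)×1000 = (0.954814 − 1)×1000 = -45.186‰
δ_B = (0.01106267/0.01123700 − 1)×1000 = (0.984486 − 1)×1000 = -15.514‰
f_A = (δ_mix − δ_B)/(δ_A − δ_B) = (-21.1 − (-15.514))/(-45.186 − (-15.514))
f_A = -5.586 / -29.673 = 0.1883

0.188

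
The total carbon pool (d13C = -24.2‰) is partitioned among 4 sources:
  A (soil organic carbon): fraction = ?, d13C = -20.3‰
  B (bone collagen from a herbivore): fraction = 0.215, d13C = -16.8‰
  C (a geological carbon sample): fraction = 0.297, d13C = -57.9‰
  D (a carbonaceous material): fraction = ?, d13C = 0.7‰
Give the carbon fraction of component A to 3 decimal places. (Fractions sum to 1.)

0.178

Let f_A and f_D be the unknown fractions; fractions sum to 1 so f_A + f_D = 0.488.
Mass balance: Σ fᵢ·δᵢ = δ_bulk ⇒ f_A·(-20.3) + f_D·(0.7) = -24.2 − (-20.808) = -3.392
Substitute f_D = 0.488 − f_A:
f_A·(-20.3 − 0.7) = -3.392 − 0.488×(0.7) = -3.733
f_A = -3.733 / -21.0 = 0.1778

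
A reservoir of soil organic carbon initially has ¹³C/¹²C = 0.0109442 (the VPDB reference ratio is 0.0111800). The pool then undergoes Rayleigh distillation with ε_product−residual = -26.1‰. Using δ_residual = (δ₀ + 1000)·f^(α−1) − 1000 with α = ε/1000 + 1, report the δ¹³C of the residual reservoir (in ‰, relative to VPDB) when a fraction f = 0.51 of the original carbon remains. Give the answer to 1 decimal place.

δ₀ = (0.0109442/0.0111800 − 1)×1000 = (0.978909 − 1)×1000 = -21.091‰
α − 1 = ε/1000 = -0.0261
f^(α−1) = 0.51^(-0.0261) = 1.017730
δ_res = (-21.091 + 1000) × 1.017730 − 1000 = 996.264 − 1000 = -3.74‰

-3.7‰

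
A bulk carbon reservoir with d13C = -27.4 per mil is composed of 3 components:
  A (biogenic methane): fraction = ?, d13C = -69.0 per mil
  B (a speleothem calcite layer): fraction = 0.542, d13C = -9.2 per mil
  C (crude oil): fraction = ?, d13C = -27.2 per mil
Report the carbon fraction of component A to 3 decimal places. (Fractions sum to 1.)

Let f_A and f_C be the unknown fractions; fractions sum to 1 so f_A + f_C = 0.458.
Mass balance: Σ fᵢ·δᵢ = δ_bulk ⇒ f_A·(-69.0) + f_C·(-27.2) = -27.4 − (-4.986) = -22.414
Substitute f_C = 0.458 − f_A:
f_A·(-69.0 − -27.2) = -22.414 − 0.458×(-27.2) = -9.956
f_A = -9.956 / -41.8 = 0.2382

0.238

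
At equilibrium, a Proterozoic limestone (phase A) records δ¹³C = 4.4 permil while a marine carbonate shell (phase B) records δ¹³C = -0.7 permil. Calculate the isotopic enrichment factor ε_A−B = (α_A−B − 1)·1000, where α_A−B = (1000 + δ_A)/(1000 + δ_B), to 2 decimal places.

α_A−B = (1000 + 4.4) / (1000 + -0.7) = 1004.4 / 999.3 = 1.005104
ε_A−B = (1.005104 − 1) × 1000 = 5.104 permil
(The approximation ε ≈ δ_A − δ_B would give 5.1 permil.)

5.10 permil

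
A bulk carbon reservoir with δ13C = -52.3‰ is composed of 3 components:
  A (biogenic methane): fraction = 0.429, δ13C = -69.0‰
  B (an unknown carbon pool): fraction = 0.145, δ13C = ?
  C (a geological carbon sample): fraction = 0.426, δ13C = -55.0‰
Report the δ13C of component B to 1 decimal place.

Isotope mass balance: δ_bulk = Σ fᵢ·δᵢ.
-52.3 = 0.429×(-69.0) + 0.145×δ_B + 0.426×(-55.0)
0.145·δ_B = -52.3 − (-53.031) = 0.731
δ_B = 0.731 / 0.145 = 5.04‰

5.0‰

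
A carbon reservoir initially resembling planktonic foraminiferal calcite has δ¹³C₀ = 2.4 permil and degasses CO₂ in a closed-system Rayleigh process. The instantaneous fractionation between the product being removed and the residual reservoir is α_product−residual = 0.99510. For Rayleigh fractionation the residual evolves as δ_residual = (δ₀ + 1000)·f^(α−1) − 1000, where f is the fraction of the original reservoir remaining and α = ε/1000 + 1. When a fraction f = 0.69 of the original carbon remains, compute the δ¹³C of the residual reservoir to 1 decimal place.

Rayleigh residual: δ_res = (δ₀ + 1000)·f^(α−1) − 1000
α − 1 = -0.00490
f^(α−1) = 0.69^(-0.00490) = 1.001820
δ_res = (2.4 + 1000) × 1.001820 − 1000 = 1004.224 − 1000 = 4.22 permil

4.2 permil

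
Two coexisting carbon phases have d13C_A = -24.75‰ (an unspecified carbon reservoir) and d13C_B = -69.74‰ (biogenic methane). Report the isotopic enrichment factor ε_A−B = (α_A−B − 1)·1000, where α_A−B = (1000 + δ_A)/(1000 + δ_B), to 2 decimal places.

α_A−B = (1000 + -24.75) / (1000 + -69.74) = 975.25 / 930.26 = 1.048363
ε_A−B = (1.048363 − 1) × 1000 = 48.363‰
(The approximation ε ≈ δ_A − δ_B would give 44.99‰.)

48.36‰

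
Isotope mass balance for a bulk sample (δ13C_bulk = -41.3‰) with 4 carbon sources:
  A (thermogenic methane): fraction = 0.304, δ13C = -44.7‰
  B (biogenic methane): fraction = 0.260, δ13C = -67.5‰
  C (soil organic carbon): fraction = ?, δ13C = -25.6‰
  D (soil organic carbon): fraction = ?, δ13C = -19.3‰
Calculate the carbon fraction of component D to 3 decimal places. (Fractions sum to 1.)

Let f_D and f_C be the unknown fractions; fractions sum to 1 so f_D + f_C = 0.436.
Mass balance: Σ fᵢ·δᵢ = δ_bulk ⇒ f_D·(-19.3) + f_C·(-25.6) = -41.3 − (-31.139) = -10.161
Substitute f_C = 0.436 − f_D:
f_D·(-19.3 − -25.6) = -10.161 − 0.436×(-25.6) = 1.000
f_D = 1.000 / 6.3 = 0.1588

0.159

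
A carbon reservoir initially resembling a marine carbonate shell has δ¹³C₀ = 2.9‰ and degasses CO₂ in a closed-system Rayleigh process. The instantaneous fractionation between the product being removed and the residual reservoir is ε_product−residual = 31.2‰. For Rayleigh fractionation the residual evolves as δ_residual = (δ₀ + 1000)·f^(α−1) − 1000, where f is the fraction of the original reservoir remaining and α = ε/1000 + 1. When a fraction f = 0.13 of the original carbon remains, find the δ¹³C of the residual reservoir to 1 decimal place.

-59.0‰

Rayleigh residual: δ_res = (δ₀ + 1000)·f^(α−1) − 1000
α = ε/1000 + 1 = 1.03120, so α − 1 = 0.03120
f^(α−1) = 0.13^(0.03120) = 0.938329
δ_res = (2.9 + 1000) × 0.938329 − 1000 = 941.050 − 1000 = -58.95‰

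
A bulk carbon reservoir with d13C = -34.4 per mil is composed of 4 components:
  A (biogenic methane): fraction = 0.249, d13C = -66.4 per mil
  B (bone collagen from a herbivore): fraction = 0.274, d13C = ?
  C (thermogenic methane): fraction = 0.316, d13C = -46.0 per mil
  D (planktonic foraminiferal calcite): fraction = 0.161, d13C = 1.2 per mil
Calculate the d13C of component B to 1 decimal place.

Isotope mass balance: δ_bulk = Σ fᵢ·δᵢ.
-34.4 = 0.249×(-66.4) + 0.274×δ_B + 0.316×(-46.0) + 0.161×(1.2)
0.274·δ_B = -34.4 − (-30.876) = -3.524
δ_B = -3.524 / 0.274 = -12.86 per mil

-12.9 per mil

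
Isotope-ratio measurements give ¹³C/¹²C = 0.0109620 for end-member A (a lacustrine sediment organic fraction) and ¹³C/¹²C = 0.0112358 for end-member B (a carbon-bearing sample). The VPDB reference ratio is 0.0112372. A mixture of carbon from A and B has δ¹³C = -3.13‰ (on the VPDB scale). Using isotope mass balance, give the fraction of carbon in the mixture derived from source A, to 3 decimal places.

δ_A = (0.0109620/0.0112372 − 1)×1000 = (0.975510 − 1)×1000 = -24.490‰
δ_B = (0.0112358/0.0112372 − 1)×1000 = (0.999875 − 1)×1000 = -0.125‰
f_A = (δ_mix − δ_B)/(δ_A − δ_B) = (-3.13 − (-0.125))/(-24.490 − (-0.125))
f_A = -3.005 / -24.366 = 0.1233

0.123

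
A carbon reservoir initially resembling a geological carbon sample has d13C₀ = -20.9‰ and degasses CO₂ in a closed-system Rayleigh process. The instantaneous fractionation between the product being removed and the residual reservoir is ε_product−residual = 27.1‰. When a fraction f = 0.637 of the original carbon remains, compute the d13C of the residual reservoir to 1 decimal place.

Rayleigh residual: δ_res = (δ₀ + 1000)·f^(α−1) − 1000
α = ε/1000 + 1 = 1.02710, so α − 1 = 0.02710
f^(α−1) = 0.637^(0.02710) = 0.987853
δ_res = (-20.9 + 1000) × 0.987853 − 1000 = 967.207 − 1000 = -32.79‰

-32.8‰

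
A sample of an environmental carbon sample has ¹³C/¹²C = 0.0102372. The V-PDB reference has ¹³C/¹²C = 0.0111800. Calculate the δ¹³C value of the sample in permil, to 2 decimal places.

δ¹³C = (R_sample / R_standard − 1) × 1000
R_sample / R_standard = 0.0102372 / 0.0111800 = 0.915671
δ¹³C = (0.915671 − 1) × 1000 = -84.329 permil

-84.33 permil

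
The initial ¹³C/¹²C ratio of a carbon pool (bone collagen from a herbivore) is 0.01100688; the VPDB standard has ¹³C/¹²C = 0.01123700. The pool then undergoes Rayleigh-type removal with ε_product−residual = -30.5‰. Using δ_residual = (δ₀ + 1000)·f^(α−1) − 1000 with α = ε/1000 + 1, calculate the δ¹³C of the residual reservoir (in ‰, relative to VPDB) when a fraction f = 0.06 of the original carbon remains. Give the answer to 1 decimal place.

67.3‰

δ₀ = (0.01100688/0.01123700 − 1)×1000 = (0.979521 − 1)×1000 = -20.479‰
α − 1 = ε/1000 = -0.0305
f^(α−1) = 0.06^(-0.0305) = 1.089598
δ_res = (-20.479 + 1000) × 1.089598 − 1000 = 1067.285 − 1000 = 67.28‰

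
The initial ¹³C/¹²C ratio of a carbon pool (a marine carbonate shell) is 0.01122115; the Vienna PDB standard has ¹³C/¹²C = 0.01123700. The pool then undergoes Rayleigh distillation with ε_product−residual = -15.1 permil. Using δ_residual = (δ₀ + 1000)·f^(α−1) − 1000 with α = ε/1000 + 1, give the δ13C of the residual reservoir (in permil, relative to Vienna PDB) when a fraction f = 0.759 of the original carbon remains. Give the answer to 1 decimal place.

δ₀ = (0.01122115/0.01123700 − 1)×1000 = (0.998589 − 1)×1000 = -1.411 permil
α − 1 = ε/1000 = -0.0151
f^(α−1) = 0.759^(-0.0151) = 1.004173
δ_res = (-1.411 + 1000) × 1.004173 − 1000 = 1002.756 − 1000 = 2.76 permil

2.8 permil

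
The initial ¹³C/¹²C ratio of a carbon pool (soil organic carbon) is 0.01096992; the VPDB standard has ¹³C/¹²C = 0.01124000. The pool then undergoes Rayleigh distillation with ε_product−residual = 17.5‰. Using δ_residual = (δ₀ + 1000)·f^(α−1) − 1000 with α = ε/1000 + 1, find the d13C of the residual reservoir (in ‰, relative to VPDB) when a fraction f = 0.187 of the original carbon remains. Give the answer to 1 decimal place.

-52.2‰

δ₀ = (0.01096992/0.01124000 − 1)×1000 = (0.975972 − 1)×1000 = -24.028‰
α − 1 = ε/1000 = 0.0175
f^(α−1) = 0.187^(0.0175) = 0.971085
δ_res = (-24.028 + 1000) × 0.971085 − 1000 = 947.751 − 1000 = -52.25‰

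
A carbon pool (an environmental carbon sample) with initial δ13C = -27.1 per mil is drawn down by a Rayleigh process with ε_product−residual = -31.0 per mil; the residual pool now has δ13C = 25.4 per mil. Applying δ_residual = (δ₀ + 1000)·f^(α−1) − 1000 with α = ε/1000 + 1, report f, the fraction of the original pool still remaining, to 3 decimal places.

α − 1 = ε/1000 = -0.0310
(δ_res + 1000)/(δ₀ + 1000) = (25.4 + 1000)/(-27.1 + 1000) = 1025.4/972.9 = 1.053962
f = 1.053962^(1/-0.0310) = exp(ln(1.053962)/-0.0310) = exp(0.05256/-0.0310)
f = exp(-1.6954) = 0.1835

0.184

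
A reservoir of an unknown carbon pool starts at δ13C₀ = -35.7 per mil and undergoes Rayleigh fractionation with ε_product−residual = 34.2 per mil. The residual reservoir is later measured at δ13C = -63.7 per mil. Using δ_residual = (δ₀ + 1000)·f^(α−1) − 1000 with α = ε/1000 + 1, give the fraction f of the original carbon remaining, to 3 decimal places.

α − 1 = ε/1000 = 0.0342
(δ_res + 1000)/(δ₀ + 1000) = (-63.7 + 1000)/(-35.7 + 1000) = 936.3/964.3 = 0.970963
f = 0.970963^(1/0.0342) = exp(ln(0.970963)/0.0342) = exp(-0.02947/0.0342)
f = exp(-0.8616) = 0.4225

0.422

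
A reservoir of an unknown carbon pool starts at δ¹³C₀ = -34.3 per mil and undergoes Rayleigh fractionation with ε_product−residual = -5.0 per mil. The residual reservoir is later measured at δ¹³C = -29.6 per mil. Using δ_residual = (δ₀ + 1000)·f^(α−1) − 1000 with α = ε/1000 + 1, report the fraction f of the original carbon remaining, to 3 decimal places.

α − 1 = ε/1000 = -0.0050
(δ_res + 1000)/(δ₀ + 1000) = (-29.6 + 1000)/(-34.3 + 1000) = 970.4/965.7 = 1.004867
f = 1.004867^(1/-0.0050) = exp(ln(1.004867)/-0.0050) = exp(0.00486/-0.0050)
f = exp(-0.9710) = 0.3787

0.379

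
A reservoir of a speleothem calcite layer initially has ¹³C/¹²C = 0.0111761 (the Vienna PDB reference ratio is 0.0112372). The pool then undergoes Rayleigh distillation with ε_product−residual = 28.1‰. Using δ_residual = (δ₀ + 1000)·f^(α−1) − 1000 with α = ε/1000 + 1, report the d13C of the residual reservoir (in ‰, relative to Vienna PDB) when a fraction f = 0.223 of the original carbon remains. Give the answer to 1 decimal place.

δ₀ = (0.0111761/0.0112372 − 1)×1000 = (0.994563 − 1)×1000 = -5.437‰
α − 1 = ε/1000 = 0.0281
f^(α−1) = 0.223^(0.0281) = 0.958710
δ_res = (-5.437 + 1000) × 0.958710 − 1000 = 953.497 − 1000 = -46.50‰

-46.5‰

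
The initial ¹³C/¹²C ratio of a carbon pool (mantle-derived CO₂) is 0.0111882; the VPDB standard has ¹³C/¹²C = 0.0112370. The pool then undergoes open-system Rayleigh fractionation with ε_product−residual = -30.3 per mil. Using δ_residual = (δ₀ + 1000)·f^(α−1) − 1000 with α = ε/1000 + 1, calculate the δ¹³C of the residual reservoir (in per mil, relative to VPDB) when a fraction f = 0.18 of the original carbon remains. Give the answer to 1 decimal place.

48.8 per mil

δ₀ = (0.0111882/0.0112370 − 1)×1000 = (0.995657 − 1)×1000 = -4.343 per mil
α − 1 = ε/1000 = -0.0303
f^(α−1) = 0.18^(-0.0303) = 1.053332
δ_res = (-4.343 + 1000) × 1.053332 − 1000 = 1048.758 − 1000 = 48.76 per mil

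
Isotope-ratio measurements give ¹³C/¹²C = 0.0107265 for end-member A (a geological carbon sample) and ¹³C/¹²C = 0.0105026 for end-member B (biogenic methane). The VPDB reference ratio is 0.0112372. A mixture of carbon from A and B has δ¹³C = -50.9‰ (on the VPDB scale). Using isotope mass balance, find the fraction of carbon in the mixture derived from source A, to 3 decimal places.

δ_A = (0.0107265/0.0112372 − 1)×1000 = (0.954553 − 1)×1000 = -45.447‰
δ_B = (0.0105026/0.0112372 − 1)×1000 = (0.934628 − 1)×1000 = -65.372‰
f_A = (δ_mix − δ_B)/(δ_A − δ_B) = (-50.9 − (-65.372))/(-45.447 − (-65.372))
f_A = 14.472 / 19.925 = 0.7263

0.726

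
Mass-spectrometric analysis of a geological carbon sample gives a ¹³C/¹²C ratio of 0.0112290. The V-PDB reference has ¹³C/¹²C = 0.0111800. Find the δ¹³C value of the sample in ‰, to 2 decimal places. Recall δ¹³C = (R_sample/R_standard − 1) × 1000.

4.38‰

δ¹³C = (R_sample / R_standard − 1) × 1000
R_sample / R_standard = 0.0112290 / 0.0111800 = 1.004383
δ¹³C = (1.004383 − 1) × 1000 = 4.383‰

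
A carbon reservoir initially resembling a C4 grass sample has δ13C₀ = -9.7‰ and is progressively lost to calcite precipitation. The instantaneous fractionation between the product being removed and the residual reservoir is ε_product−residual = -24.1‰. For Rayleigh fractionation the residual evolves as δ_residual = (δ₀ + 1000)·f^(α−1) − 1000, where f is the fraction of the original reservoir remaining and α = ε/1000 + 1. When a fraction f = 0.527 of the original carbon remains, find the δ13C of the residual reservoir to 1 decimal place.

Rayleigh residual: δ_res = (δ₀ + 1000)·f^(α−1) − 1000
α = ε/1000 + 1 = 0.97590, so α − 1 = -0.02410
f^(α−1) = 0.527^(-0.02410) = 1.015557
δ_res = (-9.7 + 1000) × 1.015557 − 1000 = 1005.706 − 1000 = 5.71‰

5.7‰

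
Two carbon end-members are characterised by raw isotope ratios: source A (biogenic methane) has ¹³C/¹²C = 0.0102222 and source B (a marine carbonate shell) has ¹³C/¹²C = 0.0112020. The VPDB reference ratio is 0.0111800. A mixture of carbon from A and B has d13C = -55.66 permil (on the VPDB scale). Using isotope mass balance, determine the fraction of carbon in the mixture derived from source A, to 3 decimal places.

δ_A = (0.0102222/0.0111800 − 1)×1000 = (0.914329 − 1)×1000 = -85.671 permil
δ_B = (0.0112020/0.0111800 − 1)×1000 = (1.001968 − 1)×1000 = 1.968 permil
f_A = (δ_mix − δ_B)/(δ_A − δ_B) = (-55.66 − (1.968))/(-85.671 − (1.968))
f_A = -57.628 / -87.639 = 0.6576

0.658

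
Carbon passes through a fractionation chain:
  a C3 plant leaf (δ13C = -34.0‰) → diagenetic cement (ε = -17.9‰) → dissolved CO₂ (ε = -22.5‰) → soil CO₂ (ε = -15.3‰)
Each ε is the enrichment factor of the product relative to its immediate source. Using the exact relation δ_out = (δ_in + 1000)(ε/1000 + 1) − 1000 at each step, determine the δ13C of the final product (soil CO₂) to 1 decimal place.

step 1: δ = (-34.00 + 1000)·(-17.9/1000 + 1) − 1000 = -51.29‰
step 2: δ = (-51.29 + 1000)·(-22.5/1000 + 1) − 1000 = -72.64‰
step 3: δ = (-72.64 + 1000)·(-15.3/1000 + 1) − 1000 = -86.83‰

-86.8‰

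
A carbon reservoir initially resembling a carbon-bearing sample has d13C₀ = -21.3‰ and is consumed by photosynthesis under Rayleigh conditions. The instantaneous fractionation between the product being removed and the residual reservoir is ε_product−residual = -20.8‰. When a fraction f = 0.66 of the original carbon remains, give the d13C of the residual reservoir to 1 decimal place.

-12.8‰

Rayleigh residual: δ_res = (δ₀ + 1000)·f^(α−1) − 1000
α = ε/1000 + 1 = 0.97920, so α − 1 = -0.02080
f^(α−1) = 0.66^(-0.02080) = 1.008680
δ_res = (-21.3 + 1000) × 1.008680 − 1000 = 987.195 − 1000 = -12.80‰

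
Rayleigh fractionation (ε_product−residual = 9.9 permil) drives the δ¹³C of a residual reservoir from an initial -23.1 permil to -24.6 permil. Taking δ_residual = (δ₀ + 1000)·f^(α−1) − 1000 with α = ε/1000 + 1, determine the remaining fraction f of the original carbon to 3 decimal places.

α − 1 = ε/1000 = 0.0099
(δ_res + 1000)/(δ₀ + 1000) = (-24.6 + 1000)/(-23.1 + 1000) = 975.4/976.9 = 0.998465
f = 0.998465^(1/0.0099) = exp(ln(0.998465)/0.0099) = exp(-0.00154/0.0099)
f = exp(-0.1552) = 0.8562

0.856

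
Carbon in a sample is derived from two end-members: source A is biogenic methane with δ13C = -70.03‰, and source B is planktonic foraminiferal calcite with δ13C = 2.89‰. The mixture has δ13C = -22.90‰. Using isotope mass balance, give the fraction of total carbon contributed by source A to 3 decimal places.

0.354

δ_mix = f_A·δ_A + (1 − f_A)·δ_B  ⇒  f_A = (δ_mix − δ_B)/(δ_A − δ_B)
f_A = (-22.90 − (2.89)) / (-70.03 − (2.89))
f_A = -25.79 / -72.92 = 0.3537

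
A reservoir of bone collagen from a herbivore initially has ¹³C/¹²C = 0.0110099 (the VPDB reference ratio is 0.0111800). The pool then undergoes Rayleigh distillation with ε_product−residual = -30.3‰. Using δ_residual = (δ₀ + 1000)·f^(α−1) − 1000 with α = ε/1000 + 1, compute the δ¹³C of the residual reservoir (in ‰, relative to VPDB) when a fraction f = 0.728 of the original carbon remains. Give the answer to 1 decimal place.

δ₀ = (0.0110099/0.0111800 − 1)×1000 = (0.984785 − 1)×1000 = -15.215‰
α − 1 = ε/1000 = -0.0303
f^(α−1) = 0.728^(-0.0303) = 1.009665
δ_res = (-15.215 + 1000) × 1.009665 − 1000 = 994.304 − 1000 = -5.70‰

-5.7‰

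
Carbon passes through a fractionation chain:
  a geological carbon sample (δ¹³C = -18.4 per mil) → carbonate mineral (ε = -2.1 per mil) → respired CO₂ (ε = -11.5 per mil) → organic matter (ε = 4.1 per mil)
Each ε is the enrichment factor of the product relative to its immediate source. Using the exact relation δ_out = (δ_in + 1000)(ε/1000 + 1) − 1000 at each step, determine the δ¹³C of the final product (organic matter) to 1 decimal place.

step 1: δ = (-18.40 + 1000)·(-2.1/1000 + 1) − 1000 = -20.46 per mil
step 2: δ = (-20.46 + 1000)·(-11.5/1000 + 1) − 1000 = -31.73 per mil
step 3: δ = (-31.73 + 1000)·(4.1/1000 + 1) − 1000 = -27.76 per mil

-27.8 per mil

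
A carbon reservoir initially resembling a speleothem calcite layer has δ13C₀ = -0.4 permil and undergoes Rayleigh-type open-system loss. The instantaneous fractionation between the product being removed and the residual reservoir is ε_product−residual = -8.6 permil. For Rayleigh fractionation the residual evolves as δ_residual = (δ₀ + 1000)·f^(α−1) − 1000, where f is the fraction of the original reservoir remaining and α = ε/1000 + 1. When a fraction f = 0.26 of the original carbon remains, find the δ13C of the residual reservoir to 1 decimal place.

11.2 permil

Rayleigh residual: δ_res = (δ₀ + 1000)·f^(α−1) − 1000
α = ε/1000 + 1 = 0.99140, so α − 1 = -0.00860
f^(α−1) = 0.26^(-0.00860) = 1.011652
δ_res = (-0.4 + 1000) × 1.011652 − 1000 = 1011.248 − 1000 = 11.25 permil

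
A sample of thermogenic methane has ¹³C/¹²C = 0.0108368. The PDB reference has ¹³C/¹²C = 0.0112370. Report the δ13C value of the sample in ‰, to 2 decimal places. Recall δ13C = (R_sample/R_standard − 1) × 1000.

-35.61‰

δ13C = (R_sample / R_standard − 1) × 1000
R_sample / R_standard = 0.0108368 / 0.0112370 = 0.964386
δ13C = (0.964386 − 1) × 1000 = -35.614‰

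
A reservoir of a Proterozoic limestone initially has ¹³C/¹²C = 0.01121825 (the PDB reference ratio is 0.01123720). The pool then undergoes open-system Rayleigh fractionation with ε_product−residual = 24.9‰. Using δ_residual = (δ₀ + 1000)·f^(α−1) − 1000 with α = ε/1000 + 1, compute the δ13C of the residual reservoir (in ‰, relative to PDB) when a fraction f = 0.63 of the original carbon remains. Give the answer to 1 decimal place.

δ₀ = (0.01121825/0.01123720 − 1)×1000 = (0.998314 − 1)×1000 = -1.686‰
α − 1 = ε/1000 = 0.0249
f^(α−1) = 0.63^(0.0249) = 0.988561
δ_res = (-1.686 + 1000) × 0.988561 − 1000 = 986.894 − 1000 = -13.11‰

-13.1‰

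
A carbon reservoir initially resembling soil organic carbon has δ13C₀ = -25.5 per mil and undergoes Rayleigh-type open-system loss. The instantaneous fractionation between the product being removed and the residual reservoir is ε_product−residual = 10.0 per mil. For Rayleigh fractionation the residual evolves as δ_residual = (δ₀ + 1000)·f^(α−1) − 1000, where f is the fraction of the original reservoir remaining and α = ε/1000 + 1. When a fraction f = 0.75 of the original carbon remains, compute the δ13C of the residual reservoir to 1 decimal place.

-28.3 per mil

Rayleigh residual: δ_res = (δ₀ + 1000)·f^(α−1) − 1000
α = ε/1000 + 1 = 1.01000, so α − 1 = 0.01000
f^(α−1) = 0.75^(0.01000) = 0.997127
δ_res = (-25.5 + 1000) × 0.997127 − 1000 = 971.701 − 1000 = -28.30 per mil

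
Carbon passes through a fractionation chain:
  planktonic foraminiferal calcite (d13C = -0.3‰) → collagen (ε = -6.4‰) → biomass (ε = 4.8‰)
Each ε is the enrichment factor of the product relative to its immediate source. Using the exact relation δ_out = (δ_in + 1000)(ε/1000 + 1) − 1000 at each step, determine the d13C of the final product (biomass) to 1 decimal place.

step 1: δ = (-0.30 + 1000)·(-6.4/1000 + 1) − 1000 = -6.70‰
step 2: δ = (-6.70 + 1000)·(4.8/1000 + 1) − 1000 = -1.93‰

-1.9‰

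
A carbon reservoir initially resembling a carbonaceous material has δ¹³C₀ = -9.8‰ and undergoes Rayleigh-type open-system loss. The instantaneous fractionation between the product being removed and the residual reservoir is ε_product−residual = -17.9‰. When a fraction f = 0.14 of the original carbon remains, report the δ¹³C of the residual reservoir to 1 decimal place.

Rayleigh residual: δ_res = (δ₀ + 1000)·f^(α−1) − 1000
α = ε/1000 + 1 = 0.98210, so α − 1 = -0.01790
f^(α−1) = 0.14^(-0.01790) = 1.035820
δ_res = (-9.8 + 1000) × 1.035820 − 1000 = 1025.669 − 1000 = 25.67‰

25.7‰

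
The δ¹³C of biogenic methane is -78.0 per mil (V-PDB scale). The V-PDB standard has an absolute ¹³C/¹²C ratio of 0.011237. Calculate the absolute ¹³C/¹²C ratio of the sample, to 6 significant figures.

0.0103605

R_sample = R_standard × (δ¹³C/1000 + 1)
R_sample = 0.011237 × (-78.0/1000 + 1) = 0.011237 × 0.922000
R_sample = 0.0103605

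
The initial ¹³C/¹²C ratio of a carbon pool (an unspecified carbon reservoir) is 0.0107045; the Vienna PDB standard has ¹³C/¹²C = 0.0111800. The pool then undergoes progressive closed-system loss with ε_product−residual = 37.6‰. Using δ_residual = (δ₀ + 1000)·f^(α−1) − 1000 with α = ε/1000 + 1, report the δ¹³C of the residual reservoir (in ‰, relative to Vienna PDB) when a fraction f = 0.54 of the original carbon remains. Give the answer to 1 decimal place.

-64.5‰

δ₀ = (0.0107045/0.0111800 − 1)×1000 = (0.957469 − 1)×1000 = -42.531‰
α − 1 = ε/1000 = 0.0376
f^(α−1) = 0.54^(0.0376) = 0.977098
δ_res = (-42.531 + 1000) × 0.977098 − 1000 = 935.540 − 1000 = -64.46‰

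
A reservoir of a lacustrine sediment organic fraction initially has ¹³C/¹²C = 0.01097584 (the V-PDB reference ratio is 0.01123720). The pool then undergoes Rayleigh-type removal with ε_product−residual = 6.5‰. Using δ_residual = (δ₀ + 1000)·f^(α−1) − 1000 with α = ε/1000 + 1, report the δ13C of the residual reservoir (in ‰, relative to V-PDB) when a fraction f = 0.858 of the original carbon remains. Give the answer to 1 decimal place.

δ₀ = (0.01097584/0.01123720 − 1)×1000 = (0.976742 − 1)×1000 = -23.258‰
α − 1 = ε/1000 = 0.0065
f^(α−1) = 0.858^(0.0065) = 0.999005
δ_res = (-23.258 + 1000) × 0.999005 − 1000 = 975.770 − 1000 = -24.23‰

-24.2‰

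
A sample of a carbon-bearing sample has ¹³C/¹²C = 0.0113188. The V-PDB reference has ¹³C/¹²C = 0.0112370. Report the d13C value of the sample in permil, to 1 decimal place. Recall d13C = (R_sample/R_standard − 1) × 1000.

d13C = (R_sample / R_standard − 1) × 1000
R_sample / R_standard = 0.0113188 / 0.0112370 = 1.007280
d13C = (1.007280 − 1) × 1000 = 7.28 permil

7.3 permil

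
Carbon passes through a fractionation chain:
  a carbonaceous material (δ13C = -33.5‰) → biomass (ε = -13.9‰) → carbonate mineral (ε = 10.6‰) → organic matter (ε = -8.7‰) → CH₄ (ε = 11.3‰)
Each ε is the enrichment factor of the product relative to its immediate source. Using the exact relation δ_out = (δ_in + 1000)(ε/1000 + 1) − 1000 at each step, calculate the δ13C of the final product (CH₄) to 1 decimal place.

step 1: δ = (-33.50 + 1000)·(-13.9/1000 + 1) − 1000 = -46.93‰
step 2: δ = (-46.93 + 1000)·(10.6/1000 + 1) − 1000 = -36.83‰
step 3: δ = (-36.83 + 1000)·(-8.7/1000 + 1) − 1000 = -45.21‰
step 4: δ = (-45.21 + 1000)·(11.3/1000 + 1) − 1000 = -34.42‰

-34.4‰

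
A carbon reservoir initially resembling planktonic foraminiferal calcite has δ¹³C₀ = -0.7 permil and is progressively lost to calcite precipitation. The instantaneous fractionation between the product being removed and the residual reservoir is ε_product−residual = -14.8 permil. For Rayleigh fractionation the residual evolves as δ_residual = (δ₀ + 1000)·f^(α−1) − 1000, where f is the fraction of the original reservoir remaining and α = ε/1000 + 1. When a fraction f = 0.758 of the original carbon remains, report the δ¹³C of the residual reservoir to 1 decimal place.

3.4 permil

Rayleigh residual: δ_res = (δ₀ + 1000)·f^(α−1) − 1000
α = ε/1000 + 1 = 0.98520, so α − 1 = -0.01480
f^(α−1) = 0.758^(-0.01480) = 1.004109
δ_res = (-0.7 + 1000) × 1.004109 − 1000 = 1003.406 − 1000 = 3.41 permil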